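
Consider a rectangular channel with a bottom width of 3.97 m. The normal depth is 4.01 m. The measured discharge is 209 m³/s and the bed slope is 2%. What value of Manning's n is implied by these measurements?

Flow area A = b·y = 3.97 × 4.01 = 15.92 m². Wetted perimeter P = b + 2y = 3.97 + 2×4.01 = 11.99 m.
Hydraulic radius R = A/P = 15.92/11.99 = 1.328 m.
Rearranging Manning's equation: n = (1/Q) A R^(2/3) S^(1/2) = (1/209) × 15.92 × 1.328^(2/3) × √0.02 = 0.013.

n = 0.013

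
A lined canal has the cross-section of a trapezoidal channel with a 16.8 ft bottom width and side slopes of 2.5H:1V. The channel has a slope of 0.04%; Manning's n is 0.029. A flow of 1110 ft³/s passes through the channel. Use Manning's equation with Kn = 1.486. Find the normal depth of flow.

y_n = 8.97 ft

Manning's equation rearranged: A R^(2/3) = nQ / (1.486·√S) = 0.029 × 1110 / (1.486 × √0.0004) = 1083.
At y = 9.86 ft: A R^(2/3) = 1326 — high.
At y = 8.97 ft: A R^(2/3) = 1084 — close enough.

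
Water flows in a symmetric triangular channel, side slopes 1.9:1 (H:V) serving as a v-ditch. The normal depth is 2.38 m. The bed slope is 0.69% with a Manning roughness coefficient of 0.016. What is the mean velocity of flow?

V = 5.37 m/s

For a triangular section with side slope z = 1.9: A = zy² = 1.9×2.38² = 10.76 m²; P = 2y√(1+z²) = 2×2.38×2.147 = 10.22 m.
Hydraulic radius R = A/P = 10.76/10.22 = 1.053 m.
From Manning's equation, V = (1/n) R^(2/3) S^(1/2) = (1/0.016) × 1.053^(2/3) × 0.0069^(1/2) = 5.37 m/s.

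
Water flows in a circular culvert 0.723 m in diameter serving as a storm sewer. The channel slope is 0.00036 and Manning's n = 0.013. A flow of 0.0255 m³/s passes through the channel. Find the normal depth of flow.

Manning's equation rearranged: A R^(2/3) = nQ / (1·√S) = 0.013 × 0.0255 / (√0.00036) = 0.01747.
At y = 0.206 m: A R^(2/3) = 0.02325 — high.
At y = 0.124 m: A R^(2/3) = 0.008404 — low.
At y = 0.178 m: A R^(2/3) = 0.01744 — matches.

y_n = 0.178 m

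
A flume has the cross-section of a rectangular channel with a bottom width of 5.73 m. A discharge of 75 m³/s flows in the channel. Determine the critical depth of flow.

For a rectangular channel, critical depth y_c = (q²/g)^(1/3) where q = Q/b = 75/5.73 = 13.09 m²/s.
So y_c = (13.09²/9.81)^(1/3) = 2.59 m.

y_c = 2.59 m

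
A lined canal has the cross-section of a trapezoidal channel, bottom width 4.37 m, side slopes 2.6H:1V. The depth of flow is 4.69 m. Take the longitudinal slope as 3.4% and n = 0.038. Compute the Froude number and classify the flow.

supercritical

With bottom width b = 4.37 m and side slope z = 2.6: A = (b + zy)y = (4.37 + 2.6×4.69)×4.69 = 77.69 m²; P = b + 2y√(1+z²) = 4.37 + 2×4.69×2.786 = 30.5 m.
Hydraulic radius R = A/P = 77.69/30.5 = 2.547 m.
V = (1/n) R^(2/3) √S = (1/0.038) × 2.547^(2/3) × √0.034 = 9.05 m/s. Hydraulic depth D_h = A/T = 77.69/28.76 = 2.701 m.
Froude number Fr = V/√(g·D_h) = 9.05/√(9.81×2.701) = 1.76, which is greater than 1, so the flow is supercritical.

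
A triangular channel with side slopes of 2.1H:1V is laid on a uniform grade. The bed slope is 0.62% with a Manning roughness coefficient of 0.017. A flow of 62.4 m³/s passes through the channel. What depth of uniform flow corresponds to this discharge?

y_n = 2.45 m

Manning's equation rearranged: A R^(2/3) = nQ / (1·√S) = 0.017 × 62.4 / (√0.0062) = 13.47.
At y = 2.19 m: A R^(2/3) = 9.995 — low.
At y = 2.45 m: A R^(2/3) = 13.48 — close enough.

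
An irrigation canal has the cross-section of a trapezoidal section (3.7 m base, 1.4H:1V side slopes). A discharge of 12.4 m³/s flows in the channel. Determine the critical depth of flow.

y_c = 0.925 m

At critical depth, Q² T / (g A³) = 1, i.e. A³/T = Q²/g = 12.4²/9.81 = 15.67.
Try y = 0.823 m: A³/T = 10.61 — too small.
Try y = 1.02 m: A³/T = 21.83 — too large.
Try y = 0.925 m: A³/T = 15.68 — matches.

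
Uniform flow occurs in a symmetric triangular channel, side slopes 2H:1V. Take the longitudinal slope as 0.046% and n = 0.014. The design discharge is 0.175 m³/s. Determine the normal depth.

y_n = 0.418 m

Manning's equation rearranged: A R^(2/3) = nQ / (1·√S) = 0.014 × 0.175 / (√0.00046) = 0.1142.
Trying y = 0.287 m: A R^(2/3) = 0.04192 — short.
Trying y = 0.495 m: A R^(2/3) = 0.1793 — over.
Trying y = 0.418 m: A R^(2/3) = 0.1142 — matches.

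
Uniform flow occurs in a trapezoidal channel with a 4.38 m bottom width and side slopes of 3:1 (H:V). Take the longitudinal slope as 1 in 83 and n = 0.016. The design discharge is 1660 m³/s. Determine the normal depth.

y_n = 5.57 m

Manning's equation rearranged: A R^(2/3) = nQ / (1·√S) = 0.016 × 1660 / (√0.01205) = 242.
Try y = 6.51 m: A R^(2/3) = 353.1 — high.
Try y = 4.18 m: A R^(2/3) = 123.1 — low.
Try y = 5.57 m: A R^(2/3) = 242.5 — close enough.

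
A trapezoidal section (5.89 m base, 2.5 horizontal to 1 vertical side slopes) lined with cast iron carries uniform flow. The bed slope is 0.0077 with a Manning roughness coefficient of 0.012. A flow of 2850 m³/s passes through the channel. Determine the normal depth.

y_n = 6.96 m

Manning's equation rearranged: A R^(2/3) = nQ / (1·√S) = 0.012 × 2850 / (√0.0077) = 389.7.
At y = 6.25 m: A R^(2/3) = 304.1 — low.
At y = 8.83 m: A R^(2/3) = 685 — high.
At y = 6.96 m: A R^(2/3) = 390.4 — close enough.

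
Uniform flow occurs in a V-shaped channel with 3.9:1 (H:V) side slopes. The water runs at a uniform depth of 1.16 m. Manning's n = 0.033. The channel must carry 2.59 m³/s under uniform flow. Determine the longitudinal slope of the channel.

S = 0.000572

For a triangular section with side slope z = 3.9: A = zy² = 3.9×1.16² = 5.248 m²; P = 2y√(1+z²) = 2×1.16×4.026 = 9.341 m.
Hydraulic radius R = A/P = 5.248/9.341 = 0.5618 m.
From Manning's equation, S = [nQ / (1 A R^(2/3))]² = [0.033 × 2.59 / (1 × 5.248 × 0.5618^(2/3))]² = 0.000572.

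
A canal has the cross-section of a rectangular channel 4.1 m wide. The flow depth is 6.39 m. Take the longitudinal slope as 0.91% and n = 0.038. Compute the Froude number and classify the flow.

Flow area A = b·y = 4.1 × 6.39 = 26.2 m². Wetted perimeter P = b + 2y = 4.1 + 2×6.39 = 16.88 m.
Hydraulic radius R = A/P = 26.2/16.88 = 1.552 m.
V = (1/n) R^(2/3) √S = (1/0.038) × 1.552^(2/3) × √0.0091 = 3.365 m/s. Hydraulic depth D_h = A/T = 26.2/4.1 = 6.39 m.
Froude number Fr = V/√(g·D_h) = 3.365/√(9.81×6.39) = 0.425, which is less than 1, so the flow is subcritical.

subcritical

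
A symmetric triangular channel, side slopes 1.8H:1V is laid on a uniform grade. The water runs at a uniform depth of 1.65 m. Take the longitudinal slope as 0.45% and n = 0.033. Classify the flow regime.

subcritical

For a triangular section with side slope z = 1.8: A = zy² = 1.8×1.65² = 4.9 m²; P = 2y√(1+z²) = 2×1.65×2.059 = 6.795 m.
Hydraulic radius R = A/P = 4.9/6.795 = 0.7212 m.
V = (1/n) R^(2/3) √S = (1/0.033) × 0.7212^(2/3) × √0.0045 = 1.635 m/s. Hydraulic depth D_h = A/T = 4.9/5.94 = 0.825 m.
Froude number Fr = V/√(g·D_h) = 1.635/√(9.81×0.825) = 0.575, which is less than 1, so the flow is subcritical.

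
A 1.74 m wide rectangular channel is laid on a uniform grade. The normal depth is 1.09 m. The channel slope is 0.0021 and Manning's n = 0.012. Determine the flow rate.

Flow area A = b·y = 1.74 × 1.09 = 1.897 m². Wetted perimeter P = b + 2y = 1.74 + 2×1.09 = 3.92 m.
Hydraulic radius R = A/P = 1.897/3.92 = 0.4838 m.
Manning's equation: Q = (1/n) A R^(2/3) S^(1/2) = (1/0.012) × 1.897 × 0.4838^(2/3) × 0.0021^(1/2) = 4.46 m³/s.

Q = 4.46 m³/s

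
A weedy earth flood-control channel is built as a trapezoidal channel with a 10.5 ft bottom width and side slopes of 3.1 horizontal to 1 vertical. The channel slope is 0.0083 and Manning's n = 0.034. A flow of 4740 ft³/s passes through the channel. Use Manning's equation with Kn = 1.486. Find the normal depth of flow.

y_n = 9.66 ft

Manning's equation rearranged: A R^(2/3) = nQ / (1.486·√S) = 0.034 × 4740 / (1.486 × √0.0083) = 1190.
Trying y = 10.8 ft: A R^(2/3) = 1546 — over.
Trying y = 8.31 ft: A R^(2/3) = 840.9 — short.
Trying y = 9.66 ft: A R^(2/3) = 1191 — ≈ 1190.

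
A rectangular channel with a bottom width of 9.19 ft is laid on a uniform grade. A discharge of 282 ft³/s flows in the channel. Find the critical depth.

For a rectangular channel, critical depth y_c = (q²/g)^(1/3) where q = Q/b = 282/9.19 = 30.69 ft²/s.
So y_c = (30.69²/32.2)^(1/3) = 3.08 ft.

y_c = 3.08 ft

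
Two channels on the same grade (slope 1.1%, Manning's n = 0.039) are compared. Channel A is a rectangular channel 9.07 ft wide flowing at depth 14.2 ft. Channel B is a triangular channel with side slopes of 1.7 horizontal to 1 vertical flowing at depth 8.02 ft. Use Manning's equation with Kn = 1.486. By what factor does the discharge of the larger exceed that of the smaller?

Channel A: Flow area A = b·y = 9.07 × 14.2 = 128.8 ft². Wetted perimeter P = b + 2y = 9.07 + 2×14.2 = 37.47 ft. Hydraulic radius R = A/P = 128.8/37.47 = 3.437 ft. Q_A = (1.486/0.039)·128.8·3.437^(2/3)·√0.011 = 1172 ft³/s.
Channel B: For a triangular section with side slope z = 1.7: A = zy² = 1.7×8.02² = 109.3 ft²; P = 2y√(1+z²) = 2×8.02×1.972 = 31.64 ft. Hydraulic radius R = A/P = 109.3/31.64 = 3.456 ft. Q_B = (1.486/0.039)·109.3·3.456^(2/3)·√0.011 = 998.9 ft³/s.
The larger discharge is 1172 ft³/s and the smaller is 998.9 ft³/s; the ratio is 1.17.

1.17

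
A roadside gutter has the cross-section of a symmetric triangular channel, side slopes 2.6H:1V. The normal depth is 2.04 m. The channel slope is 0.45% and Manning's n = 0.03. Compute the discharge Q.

Q = 23.4 m³/s

For a triangular section with side slope z = 2.6: A = zy² = 2.6×2.04² = 10.82 m²; P = 2y√(1+z²) = 2×2.04×2.786 = 11.37 m.
Hydraulic radius R = A/P = 10.82/11.37 = 0.952 m.
Manning's equation: Q = (1/n) A R^(2/3) S^(1/2) = (1/0.03) × 10.82 × 0.952^(2/3) × 0.0045^(1/2) = 23.4 m³/s.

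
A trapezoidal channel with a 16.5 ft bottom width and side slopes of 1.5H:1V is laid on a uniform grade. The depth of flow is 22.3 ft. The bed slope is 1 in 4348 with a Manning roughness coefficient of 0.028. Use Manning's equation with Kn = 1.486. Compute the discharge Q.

Q = 4570 ft³/s

With bottom width b = 16.5 ft and side slope z = 1.5: A = (b + zy)y = (16.5 + 1.5×22.3)×22.3 = 1114 ft²; P = b + 2y√(1+z²) = 16.5 + 2×22.3×1.803 = 96.9 ft.
Hydraulic radius R = A/P = 1114/96.9 = 11.49 ft.
Manning's equation: Q = (1.486/n) A R^(2/3) S^(1/2) = (1.486/0.028) × 1114 × 11.49^(2/3) × 0.00023^(1/2) = 4570 ft³/s.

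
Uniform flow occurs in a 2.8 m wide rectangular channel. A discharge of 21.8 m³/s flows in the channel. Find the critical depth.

y_c = 1.84 m

For a rectangular channel, critical depth y_c = (q²/g)^(1/3) where q = Q/b = 21.8/2.8 = 7.786 m²/s.
So y_c = (7.786²/9.81)^(1/3) = 1.84 m.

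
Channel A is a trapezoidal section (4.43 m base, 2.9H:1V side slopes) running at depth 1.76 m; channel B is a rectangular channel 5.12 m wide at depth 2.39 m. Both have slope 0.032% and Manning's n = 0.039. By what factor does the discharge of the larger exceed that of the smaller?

Channel A: With bottom width b = 4.43 m and side slope z = 2.9: A = (b + zy)y = (4.43 + 2.9×1.76)×1.76 = 16.78 m²; P = b + 2y√(1+z²) = 4.43 + 2×1.76×3.068 = 15.23 m. Hydraulic radius R = A/P = 16.78/15.23 = 1.102 m. Q_A = (1/0.039)·16.78·1.102^(2/3)·√0.00032 = 8.211 m³/s.
Channel B: Flow area A = b·y = 5.12 × 2.39 = 12.24 m². Wetted perimeter P = b + 2y = 5.12 + 2×2.39 = 9.9 m. Hydraulic radius R = A/P = 12.24/9.9 = 1.236 m. Q_B = (1/0.039)·12.24·1.236^(2/3)·√0.00032 = 6.464 m³/s.
The larger discharge is 8.211 m³/s and the smaller is 6.464 m³/s; the ratio is 1.27.

1.27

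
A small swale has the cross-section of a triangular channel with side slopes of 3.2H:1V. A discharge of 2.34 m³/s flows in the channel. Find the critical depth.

y_c = 0.642 m

At critical depth, Q² T / (g A³) = 1, i.e. A³/T = Q²/g = 2.34²/9.81 = 0.5582.
Try y = 0.722 m: A³/T = 1.005 — high.
Try y = 0.544 m: A³/T = 0.2439 — low.
Try y = 0.642 m: A³/T = 0.5584 — ≈ 0.5582.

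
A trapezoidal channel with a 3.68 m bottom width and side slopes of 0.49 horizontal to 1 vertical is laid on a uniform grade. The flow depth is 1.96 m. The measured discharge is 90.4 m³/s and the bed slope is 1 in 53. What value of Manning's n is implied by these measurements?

With bottom width b = 3.68 m and side slope z = 0.49: A = (b + zy)y = (3.68 + 0.49×1.96)×1.96 = 9.095 m²; P = b + 2y√(1+z²) = 3.68 + 2×1.96×1.114 = 8.045 m.
Hydraulic radius R = A/P = 9.095/8.045 = 1.13 m.
Rearranging Manning's equation: n = (1/Q) A R^(2/3) S^(1/2) = (1/90.4) × 9.095 × 1.13^(2/3) × √0.01887 = 0.015.

n = 0.015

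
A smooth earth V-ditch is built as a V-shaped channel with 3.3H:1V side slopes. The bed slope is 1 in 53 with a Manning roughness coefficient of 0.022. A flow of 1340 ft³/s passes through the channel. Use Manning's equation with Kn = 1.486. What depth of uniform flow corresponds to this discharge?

Manning's equation rearranged: A R^(2/3) = nQ / (1.486·√S) = 0.022 × 1340 / (1.486 × √0.01887) = 144.4.
Trying y = 5.85 ft: A R^(2/3) = 224.3 — high.
Trying y = 4.96 ft: A R^(2/3) = 144.5 — close enough.

y_n = 4.96 ft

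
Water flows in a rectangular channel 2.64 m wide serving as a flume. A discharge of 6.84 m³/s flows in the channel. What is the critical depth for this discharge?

y_c = 0.881 m

For a rectangular channel, critical depth y_c = (q²/g)^(1/3) where q = Q/b = 6.84/2.64 = 2.591 m²/s.
So y_c = (2.591²/9.81)^(1/3) = 0.881 m.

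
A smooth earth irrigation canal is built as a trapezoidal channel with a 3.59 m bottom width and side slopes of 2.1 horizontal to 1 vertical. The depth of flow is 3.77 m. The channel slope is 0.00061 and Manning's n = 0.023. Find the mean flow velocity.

V = 1.73 m/s

With bottom width b = 3.59 m and side slope z = 2.1: A = (b + zy)y = (3.59 + 2.1×3.77)×3.77 = 43.38 m²; P = b + 2y√(1+z²) = 3.59 + 2×3.77×2.326 = 21.13 m.
Hydraulic radius R = A/P = 43.38/21.13 = 2.053 m.
From Manning's equation, V = (1/n) R^(2/3) S^(1/2) = (1/0.023) × 2.053^(2/3) × 0.00061^(1/2) = 1.73 m/s.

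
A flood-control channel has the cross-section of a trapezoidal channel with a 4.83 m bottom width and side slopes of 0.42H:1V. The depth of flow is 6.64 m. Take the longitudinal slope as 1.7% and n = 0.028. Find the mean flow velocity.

With bottom width b = 4.83 m and side slope z = 0.42: A = (b + zy)y = (4.83 + 0.42×6.64)×6.64 = 50.59 m²; P = b + 2y√(1+z²) = 4.83 + 2×6.64×1.085 = 19.23 m.
Hydraulic radius R = A/P = 50.59/19.23 = 2.63 m.
From Manning's equation, V = (1/n) R^(2/3) S^(1/2) = (1/0.028) × 2.63^(2/3) × 0.017^(1/2) = 8.87 m/s.

V = 8.87 m/s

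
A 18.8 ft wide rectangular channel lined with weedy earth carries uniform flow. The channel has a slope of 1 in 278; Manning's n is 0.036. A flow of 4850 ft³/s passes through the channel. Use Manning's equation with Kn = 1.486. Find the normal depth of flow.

y_n = 28.3 ft

Manning's equation rearranged: A R^(2/3) = nQ / (1.486·√S) = 0.036 × 4850 / (1.486 × √0.003597) = 1959.
Trying y = 31.8 ft: A R^(2/3) = 2241 — high.
Trying y = 24.1 ft: A R^(2/3) = 1620 — low.
Trying y = 28.3 ft: A R^(2/3) = 1957 — matches.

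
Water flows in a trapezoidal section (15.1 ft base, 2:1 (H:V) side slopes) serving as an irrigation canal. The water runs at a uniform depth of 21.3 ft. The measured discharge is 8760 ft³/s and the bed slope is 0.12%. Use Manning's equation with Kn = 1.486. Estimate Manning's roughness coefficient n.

With bottom width b = 15.1 ft and side slope z = 2: A = (b + zy)y = (15.1 + 2×21.3)×21.3 = 1229 ft²; P = b + 2y√(1+z²) = 15.1 + 2×21.3×2.236 = 110.4 ft.
Hydraulic radius R = A/P = 1229/110.4 = 11.14 ft.
Rearranging Manning's equation: n = (1.486/Q) A R^(2/3) S^(1/2) = (1.486/8760) × 1229 × 11.14^(2/3) × √0.0012 = 0.036.

n = 0.036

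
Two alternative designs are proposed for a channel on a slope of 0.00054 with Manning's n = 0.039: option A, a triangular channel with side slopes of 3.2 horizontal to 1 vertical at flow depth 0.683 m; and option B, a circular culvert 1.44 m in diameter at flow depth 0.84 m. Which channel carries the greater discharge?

channel A

Channel A: For a triangular section with side slope z = 3.2: A = zy² = 3.2×0.683² = 1.493 m²; P = 2y√(1+z²) = 2×0.683×3.353 = 4.58 m. Hydraulic radius R = A/P = 1.493/4.58 = 0.326 m. Q_A = (1/0.039)·1.493·0.326^(2/3)·√0.00054 = 0.4213 m³/s.
Channel B: For a circular section of diameter D = 1.44 m at depth y = 0.84 m, the central angle is θ = 2 arccos(1 − 2y/D) = 3.476 rad. Then A = (D²/8)(θ − sin θ) = 0.9863 m² and P = Dθ/2 = 2.503 m. Hydraulic radius R = A/P = 0.9863/2.503 = 0.394 m. Q_B = (1/0.039)·0.9863·0.394^(2/3)·√0.00054 = 0.3159 m³/s.
Q_A = 0.4213 m³/s vs Q_B = 0.3159 m³/s, so channel A carries more.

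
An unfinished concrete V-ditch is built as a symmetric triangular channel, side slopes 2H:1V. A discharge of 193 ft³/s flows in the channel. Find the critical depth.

y_c = 3.57 ft

At critical depth, Q² T / (g A³) = 1, i.e. A³/T = Q²/g = 193²/32.2 = 1157.
Try y = 3.2 ft: A³/T = 671.1 — low.
Try y = 4.21 ft: A³/T = 2645 — high.
Try y = 3.57 ft: A³/T = 1160 — matches.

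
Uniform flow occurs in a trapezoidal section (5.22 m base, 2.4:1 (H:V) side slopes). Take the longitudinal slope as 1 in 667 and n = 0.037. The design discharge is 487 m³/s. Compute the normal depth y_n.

Manning's equation rearranged: A R^(2/3) = nQ / (1·√S) = 0.037 × 487 / (√0.001499) = 465.4.
Trying y = 9.33 m: A R^(2/3) = 732.5 — too large.
Trying y = 7.72 m: A R^(2/3) = 465.2 — matches.

y_n = 7.72 m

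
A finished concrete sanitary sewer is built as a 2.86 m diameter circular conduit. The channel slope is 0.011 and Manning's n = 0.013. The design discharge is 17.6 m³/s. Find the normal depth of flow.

y_n = 1.3 m

Manning's equation rearranged: A R^(2/3) = nQ / (1·√S) = 0.013 × 17.6 / (√0.011) = 2.182.
Trying y = 1.08 m: A R^(2/3) = 1.557 — short.
Trying y = 1.42 m: A R^(2/3) = 2.538 — over.
Trying y = 1.3 m: A R^(2/3) = 2.178 — ≈ 2.182.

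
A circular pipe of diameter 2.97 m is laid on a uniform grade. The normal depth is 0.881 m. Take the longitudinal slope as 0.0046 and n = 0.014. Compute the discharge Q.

Q = 5.27 m³/s

For a circular section of diameter D = 2.97 m at depth y = 0.881 m, the central angle is θ = 2 arccos(1 − 2y/D) = 2.304 rad. Then A = (D²/8)(θ − sin θ) = 1.721 m² and P = Dθ/2 = 3.421 m.
Hydraulic radius R = A/P = 1.721/3.421 = 0.503 m.
Manning's equation: Q = (1/n) A R^(2/3) S^(1/2) = (1/0.014) × 1.721 × 0.503^(2/3) × 0.0046^(1/2) = 5.27 m³/s.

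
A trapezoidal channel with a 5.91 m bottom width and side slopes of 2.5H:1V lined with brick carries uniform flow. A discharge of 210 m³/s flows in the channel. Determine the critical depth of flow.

y_c = 3.29 m

At critical depth, Q² T / (g A³) = 1, i.e. A³/T = Q²/g = 210²/9.81 = 4495.
Try y = 4.1 m: A³/T = 11010 — high.
Try y = 2.72 m: A³/T = 2118 — low.
Try y = 3.29 m: A³/T = 4498 — ≈ 4495.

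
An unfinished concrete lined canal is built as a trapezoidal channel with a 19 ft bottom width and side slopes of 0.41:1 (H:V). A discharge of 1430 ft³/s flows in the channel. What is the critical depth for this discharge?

At critical depth, Q² T / (g A³) = 1, i.e. A³/T = Q²/g = 1430²/32.2 = 63510.
At y = 4.12 ft: A³/T = 27680 — low.
At y = 6.41 ft: A³/T = 109900 — high.
At y = 5.38 ft: A³/T = 63430 — close enough.

y_c = 5.38 ft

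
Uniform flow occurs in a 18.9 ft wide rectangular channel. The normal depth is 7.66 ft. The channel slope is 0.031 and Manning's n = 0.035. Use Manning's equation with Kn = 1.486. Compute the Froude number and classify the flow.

Flow area A = b·y = 18.9 × 7.66 = 144.8 ft². Wetted perimeter P = b + 2y = 18.9 + 2×7.66 = 34.22 ft.
Hydraulic radius R = A/P = 144.8/34.22 = 4.231 ft.
V = (1.486/n) R^(2/3) √S = (1.486/0.035) × 4.231^(2/3) × √0.031 = 19.55 ft/s. Hydraulic depth D_h = A/T = 144.8/18.9 = 7.66 ft.
Froude number Fr = V/√(g·D_h) = 19.55/√(32.2×7.66) = 1.25, which is greater than 1, so the flow is supercritical.

supercritical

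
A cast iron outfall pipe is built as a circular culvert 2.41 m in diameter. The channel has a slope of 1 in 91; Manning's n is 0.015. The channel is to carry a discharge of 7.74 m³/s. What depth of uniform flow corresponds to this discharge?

Manning's equation rearranged: A R^(2/3) = nQ / (1·√S) = 0.015 × 7.74 / (√0.01099) = 1.108.
At y = 1.17 m: A R^(2/3) = 1.547 — over.
At y = 0.688 m: A R^(2/3) = 0.5787 — short.
At y = 0.969 m: A R^(2/3) = 1.107 — matches.

y_n = 0.969 m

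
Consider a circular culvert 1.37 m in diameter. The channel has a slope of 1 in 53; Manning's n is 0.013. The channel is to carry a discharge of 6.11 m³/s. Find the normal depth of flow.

Manning's equation rearranged: A R^(2/3) = nQ / (1·√S) = 0.013 × 6.11 / (√0.01887) = 0.5783.
Trying y = 1.1 m: A R^(2/3) = 0.7079 — high.
Trying y = 0.682 m: A R^(2/3) = 0.3581 — low.
Trying y = 0.928 m: A R^(2/3) = 0.5782 — matches.

y_n = 0.928 m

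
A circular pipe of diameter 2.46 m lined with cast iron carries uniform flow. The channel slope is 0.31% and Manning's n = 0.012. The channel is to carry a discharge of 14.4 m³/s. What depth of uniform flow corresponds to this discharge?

y_n = 1.83 m

Manning's equation rearranged: A R^(2/3) = nQ / (1·√S) = 0.012 × 14.4 / (√0.0031) = 3.104.
Try y = 1.38 m: A R^(2/3) = 2.078 — low.
Try y = 2.01 m: A R^(2/3) = 3.428 — high.
Try y = 1.83 m: A R^(2/3) = 3.105 — matches.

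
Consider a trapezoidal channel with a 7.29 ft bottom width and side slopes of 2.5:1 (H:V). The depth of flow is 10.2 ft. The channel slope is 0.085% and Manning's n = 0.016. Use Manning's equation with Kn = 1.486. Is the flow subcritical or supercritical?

With bottom width b = 7.29 ft and side slope z = 2.5: A = (b + zy)y = (7.29 + 2.5×10.2)×10.2 = 334.5 ft²; P = b + 2y√(1+z²) = 7.29 + 2×10.2×2.693 = 62.22 ft.
Hydraulic radius R = A/P = 334.5/62.22 = 5.376 ft.
V = (1.486/n) R^(2/3) √S = (1.486/0.016) × 5.376^(2/3) × √0.00085 = 8.309 ft/s. Hydraulic depth D_h = A/T = 334.5/58.29 = 5.738 ft.
Froude number Fr = V/√(g·D_h) = 8.309/√(32.2×5.738) = 0.611, which is less than 1, so the flow is subcritical.

subcritical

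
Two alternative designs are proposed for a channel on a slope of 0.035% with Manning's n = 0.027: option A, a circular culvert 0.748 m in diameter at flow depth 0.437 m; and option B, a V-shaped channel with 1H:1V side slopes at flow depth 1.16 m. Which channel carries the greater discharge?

channel B

Channel A: For a circular section of diameter D = 0.748 m at depth y = 0.437 m, the central angle is θ = 2 arccos(1 − 2y/D) = 3.48 rad. Then A = (D²/8)(θ − sin θ) = 0.2666 m² and P = Dθ/2 = 1.302 m. Hydraulic radius R = A/P = 0.2666/1.302 = 0.2048 m. Q_A = (1/0.027)·0.2666·0.2048^(2/3)·√0.00035 = 0.0642 m³/s.
Channel B: For a triangular section with side slope z = 1: A = zy² = 1×1.16² = 1.346 m²; P = 2y√(1+z²) = 2×1.16×1.414 = 3.281 m. Hydraulic radius R = A/P = 1.346/3.281 = 0.4101 m. Q_B = (1/0.027)·1.346·0.4101^(2/3)·√0.00035 = 0.5147 m³/s.
Q_A = 0.0642 m³/s vs Q_B = 0.5147 m³/s, so channel B carries more.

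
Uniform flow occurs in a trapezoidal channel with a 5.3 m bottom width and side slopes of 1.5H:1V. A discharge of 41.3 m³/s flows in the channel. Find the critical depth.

At critical depth, Q² T / (g A³) = 1, i.e. A³/T = Q²/g = 41.3²/9.81 = 173.9.
At y = 1.8 m: A³/T = 279.1 — too large.
At y = 1.4 m: A³/T = 117 — too small.
At y = 1.57 m: A³/T = 173.4 — matches.

y_c = 1.57 m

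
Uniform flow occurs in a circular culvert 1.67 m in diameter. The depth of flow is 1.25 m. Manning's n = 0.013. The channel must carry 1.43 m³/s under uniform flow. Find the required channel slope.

S = 0.000279

For a circular section of diameter D = 1.67 m at depth y = 1.25 m, the central angle is θ = 2 arccos(1 − 2y/D) = 4.182 rad. Then A = (D²/8)(θ − sin θ) = 1.759 m² and P = Dθ/2 = 3.492 m.
Hydraulic radius R = A/P = 1.759/3.492 = 0.5036 m.
From Manning's equation, S = [nQ / (1 A R^(2/3))]² = [0.013 × 1.43 / (1 × 1.759 × 0.5036^(2/3))]² = 0.000279.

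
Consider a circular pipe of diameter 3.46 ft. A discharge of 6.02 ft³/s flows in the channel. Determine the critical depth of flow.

At critical depth, Q² T / (g A³) = 1, i.e. A³/T = Q²/g = 6.02²/32.2 = 1.125.
Trying y = 0.914 ft: A³/T = 2.569 — too large.
Trying y = 0.74 ft: A³/T = 1.127 — matches.

y_c = 0.74 ft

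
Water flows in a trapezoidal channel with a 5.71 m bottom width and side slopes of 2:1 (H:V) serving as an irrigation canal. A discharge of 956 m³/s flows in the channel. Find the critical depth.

y_c = 7.3 m

At critical depth, Q² T / (g A³) = 1, i.e. A³/T = Q²/g = 956²/9.81 = 93160.
Trying y = 5.03 m: A³/T = 19320 — low.
Trying y = 9.01 m: A³/T = 234100 — high.
Trying y = 7.3 m: A³/T = 93360 — matches.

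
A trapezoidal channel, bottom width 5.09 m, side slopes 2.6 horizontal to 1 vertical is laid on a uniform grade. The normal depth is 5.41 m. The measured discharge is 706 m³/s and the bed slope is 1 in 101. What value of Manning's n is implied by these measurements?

n = 0.03

With bottom width b = 5.09 m and side slope z = 2.6: A = (b + zy)y = (5.09 + 2.6×5.41)×5.41 = 103.6 m²; P = b + 2y√(1+z²) = 5.09 + 2×5.41×2.786 = 35.23 m.
Hydraulic radius R = A/P = 103.6/35.23 = 2.942 m.
Rearranging Manning's equation: n = (1/Q) A R^(2/3) S^(1/2) = (1/706) × 103.6 × 2.942^(2/3) × √0.009901 = 0.03.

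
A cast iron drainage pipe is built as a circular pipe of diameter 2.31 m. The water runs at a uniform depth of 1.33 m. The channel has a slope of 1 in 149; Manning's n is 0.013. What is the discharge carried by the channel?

Q = 11.5 m³/s

For a circular section of diameter D = 2.31 m at depth y = 1.33 m, the central angle is θ = 2 arccos(1 − 2y/D) = 3.446 rad. Then A = (D²/8)(θ − sin θ) = 2.498 m² and P = Dθ/2 = 3.98 m.
Hydraulic radius R = A/P = 2.498/3.98 = 0.6277 m.
Manning's equation: Q = (1/n) A R^(2/3) S^(1/2) = (1/0.013) × 2.498 × 0.6277^(2/3) × 0.006711^(1/2) = 11.5 m³/s.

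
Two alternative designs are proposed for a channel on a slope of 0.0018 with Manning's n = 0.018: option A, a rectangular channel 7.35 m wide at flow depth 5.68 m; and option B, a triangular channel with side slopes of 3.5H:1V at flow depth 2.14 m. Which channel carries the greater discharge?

channel A

Channel A: Flow area A = b·y = 7.35 × 5.68 = 41.75 m². Wetted perimeter P = b + 2y = 7.35 + 2×5.68 = 18.71 m. Hydraulic radius R = A/P = 41.75/18.71 = 2.231 m. Q_A = (1/0.018)·41.75·2.231^(2/3)·√0.0018 = 168 m³/s.
Channel B: For a triangular section with side slope z = 3.5: A = zy² = 3.5×2.14² = 16.03 m²; P = 2y√(1+z²) = 2×2.14×3.64 = 15.58 m. Hydraulic radius R = A/P = 16.03/15.58 = 1.029 m. Q_B = (1/0.018)·16.03·1.029^(2/3)·√0.0018 = 38.5 m³/s.
Q_A = 168 m³/s vs Q_B = 38.5 m³/s, so channel A carries more.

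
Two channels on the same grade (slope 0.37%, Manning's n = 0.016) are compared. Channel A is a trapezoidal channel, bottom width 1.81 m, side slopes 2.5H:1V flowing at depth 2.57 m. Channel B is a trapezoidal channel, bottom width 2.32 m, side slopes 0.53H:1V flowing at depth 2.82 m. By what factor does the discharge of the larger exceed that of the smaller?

Channel A: With bottom width b = 1.81 m and side slope z = 2.5: A = (b + zy)y = (1.81 + 2.5×2.57)×2.57 = 21.16 m²; P = b + 2y√(1+z²) = 1.81 + 2×2.57×2.693 = 15.65 m. Hydraulic radius R = A/P = 21.16/15.65 = 1.352 m. Q_A = (1/0.016)·21.16·1.352^(2/3)·√0.0037 = 98.39 m³/s.
Channel B: With bottom width b = 2.32 m and side slope z = 0.53: A = (b + zy)y = (2.32 + 0.53×2.82)×2.82 = 10.76 m²; P = b + 2y√(1+z²) = 2.32 + 2×2.82×1.132 = 8.703 m. Hydraulic radius R = A/P = 10.76/8.703 = 1.236 m. Q_B = (1/0.016)·10.76·1.236^(2/3)·√0.0037 = 47.1 m³/s.
The larger discharge is 98.39 m³/s and the smaller is 47.1 m³/s; the ratio is 2.09.

2.09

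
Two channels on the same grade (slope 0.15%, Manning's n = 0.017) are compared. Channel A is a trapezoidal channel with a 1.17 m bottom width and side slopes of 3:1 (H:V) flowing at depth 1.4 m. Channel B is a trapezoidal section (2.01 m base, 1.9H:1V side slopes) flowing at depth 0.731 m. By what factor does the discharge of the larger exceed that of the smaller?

4.06

Channel A: With bottom width b = 1.17 m and side slope z = 3: A = (b + zy)y = (1.17 + 3×1.4)×1.4 = 7.518 m²; P = b + 2y√(1+z²) = 1.17 + 2×1.4×3.162 = 10.02 m. Hydraulic radius R = A/P = 7.518/10.02 = 0.75 m. Q_A = (1/0.017)·7.518·0.75^(2/3)·√0.0015 = 14.14 m³/s.
Channel B: With bottom width b = 2.01 m and side slope z = 1.9: A = (b + zy)y = (2.01 + 1.9×0.731)×0.731 = 2.485 m²; P = b + 2y√(1+z²) = 2.01 + 2×0.731×2.147 = 5.149 m. Hydraulic radius R = A/P = 2.485/5.149 = 0.4825 m. Q_B = (1/0.017)·2.485·0.4825^(2/3)·√0.0015 = 3.482 m³/s.
The larger discharge is 14.14 m³/s and the smaller is 3.482 m³/s; the ratio is 4.06.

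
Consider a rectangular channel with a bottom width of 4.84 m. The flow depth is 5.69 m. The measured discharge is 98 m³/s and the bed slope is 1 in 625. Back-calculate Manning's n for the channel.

Flow area A = b·y = 4.84 × 5.69 = 27.54 m². Wetted perimeter P = b + 2y = 4.84 + 2×5.69 = 16.22 m.
Hydraulic radius R = A/P = 27.54/16.22 = 1.698 m.
Rearranging Manning's equation: n = (1/Q) A R^(2/3) S^(1/2) = (1/98) × 27.54 × 1.698^(2/3) × √0.0016 = 0.016.

n = 0.016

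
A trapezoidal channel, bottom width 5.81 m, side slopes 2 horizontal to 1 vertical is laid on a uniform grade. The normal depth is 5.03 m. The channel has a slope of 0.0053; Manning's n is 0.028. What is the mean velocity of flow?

V = 5.19 m/s

With bottom width b = 5.81 m and side slope z = 2: A = (b + zy)y = (5.81 + 2×5.03)×5.03 = 79.83 m²; P = b + 2y√(1+z²) = 5.81 + 2×5.03×2.236 = 28.3 m.
Hydraulic radius R = A/P = 79.83/28.3 = 2.82 m.
From Manning's equation, V = (1/n) R^(2/3) S^(1/2) = (1/0.028) × 2.82^(2/3) × 0.0053^(1/2) = 5.19 m/s.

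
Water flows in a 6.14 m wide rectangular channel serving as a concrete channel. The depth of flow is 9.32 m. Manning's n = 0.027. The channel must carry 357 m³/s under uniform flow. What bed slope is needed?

Flow area A = b·y = 6.14 × 9.32 = 57.22 m². Wetted perimeter P = b + 2y = 6.14 + 2×9.32 = 24.78 m.
Hydraulic radius R = A/P = 57.22/24.78 = 2.309 m.
From Manning's equation, S = [nQ / (1 A R^(2/3))]² = [0.027 × 357 / (1 × 57.22 × 2.309^(2/3))]² = 0.0093.

S = 0.0093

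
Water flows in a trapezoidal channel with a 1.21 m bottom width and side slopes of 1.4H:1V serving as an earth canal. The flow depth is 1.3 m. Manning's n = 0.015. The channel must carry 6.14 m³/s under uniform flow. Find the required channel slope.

S = 0.000891

With bottom width b = 1.21 m and side slope z = 1.4: A = (b + zy)y = (1.21 + 1.4×1.3)×1.3 = 3.939 m²; P = b + 2y√(1+z²) = 1.21 + 2×1.3×1.72 = 5.683 m.
Hydraulic radius R = A/P = 3.939/5.683 = 0.6931 m.
From Manning's equation, S = [nQ / (1 A R^(2/3))]² = [0.015 × 6.14 / (1 × 3.939 × 0.6931^(2/3))]² = 0.000891.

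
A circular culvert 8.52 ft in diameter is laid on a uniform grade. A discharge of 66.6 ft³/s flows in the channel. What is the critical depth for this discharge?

At critical depth, Q² T / (g A³) = 1, i.e. A³/T = Q²/g = 66.6²/32.2 = 137.8.
Try y = 2.2 ft: A³/T = 212.9 — high.
Try y = 1.55 ft: A³/T = 54.12 — low.
Try y = 1.97 ft: A³/T = 138.4 — matches.

y_c = 1.97 ft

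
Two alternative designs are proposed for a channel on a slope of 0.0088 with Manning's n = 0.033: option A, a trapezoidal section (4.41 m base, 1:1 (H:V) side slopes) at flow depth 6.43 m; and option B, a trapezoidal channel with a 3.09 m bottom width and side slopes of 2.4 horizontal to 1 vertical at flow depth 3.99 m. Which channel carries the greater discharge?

channel A

Channel A: With bottom width b = 4.41 m and side slope z = 1: A = (b + zy)y = (4.41 + 1×6.43)×6.43 = 69.7 m²; P = b + 2y√(1+z²) = 4.41 + 2×6.43×1.414 = 22.6 m. Hydraulic radius R = A/P = 69.7/22.6 = 3.085 m. Q_A = (1/0.033)·69.7·3.085^(2/3)·√0.0088 = 419.9 m³/s.
Channel B: With bottom width b = 3.09 m and side slope z = 2.4: A = (b + zy)y = (3.09 + 2.4×3.99)×3.99 = 50.54 m²; P = b + 2y√(1+z²) = 3.09 + 2×3.99×2.6 = 23.84 m. Hydraulic radius R = A/P = 50.54/23.84 = 2.12 m. Q_B = (1/0.033)·50.54·2.12^(2/3)·√0.0088 = 237.1 m³/s.
Q_A = 419.9 m³/s vs Q_B = 237.1 m³/s, so channel A carries more.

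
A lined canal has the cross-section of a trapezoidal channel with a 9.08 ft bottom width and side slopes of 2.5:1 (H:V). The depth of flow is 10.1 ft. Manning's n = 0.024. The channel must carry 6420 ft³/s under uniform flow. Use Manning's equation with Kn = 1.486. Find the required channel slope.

With bottom width b = 9.08 ft and side slope z = 2.5: A = (b + zy)y = (9.08 + 2.5×10.1)×10.1 = 346.7 ft²; P = b + 2y√(1+z²) = 9.08 + 2×10.1×2.693 = 63.47 ft.
Hydraulic radius R = A/P = 346.7/63.47 = 5.463 ft.
From Manning's equation, S = [nQ / (1.486 A R^(2/3))]² = [0.024 × 6420 / (1.486 × 346.7 × 5.463^(2/3))]² = 0.00929.

S = 0.00929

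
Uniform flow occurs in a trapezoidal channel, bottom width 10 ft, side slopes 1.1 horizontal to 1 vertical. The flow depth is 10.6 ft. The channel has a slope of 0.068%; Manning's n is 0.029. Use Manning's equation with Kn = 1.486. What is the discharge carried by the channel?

Q = 959 ft³/s

With bottom width b = 10 ft and side slope z = 1.1: A = (b + zy)y = (10 + 1.1×10.6)×10.6 = 229.6 ft²; P = b + 2y√(1+z²) = 10 + 2×10.6×1.487 = 41.52 ft.
Hydraulic radius R = A/P = 229.6/41.52 = 5.53 ft.
Manning's equation: Q = (1.486/n) A R^(2/3) S^(1/2) = (1.486/0.029) × 229.6 × 5.53^(2/3) × 0.00068^(1/2) = 959 ft³/s.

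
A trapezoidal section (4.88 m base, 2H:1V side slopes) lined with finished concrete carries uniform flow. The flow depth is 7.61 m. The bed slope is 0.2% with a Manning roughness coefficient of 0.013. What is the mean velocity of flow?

V = 8.57 m/s

With bottom width b = 4.88 m and side slope z = 2: A = (b + zy)y = (4.88 + 2×7.61)×7.61 = 153 m²; P = b + 2y√(1+z²) = 4.88 + 2×7.61×2.236 = 38.91 m.
Hydraulic radius R = A/P = 153/38.91 = 3.931 m.
From Manning's equation, V = (1/n) R^(2/3) S^(1/2) = (1/0.013) × 3.931^(2/3) × 0.002^(1/2) = 8.57 m/s.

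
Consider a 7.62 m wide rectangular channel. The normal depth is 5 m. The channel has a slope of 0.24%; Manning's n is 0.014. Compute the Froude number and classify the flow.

Flow area A = b·y = 7.62 × 5 = 38.1 m². Wetted perimeter P = b + 2y = 7.62 + 2×5 = 17.62 m.
Hydraulic radius R = A/P = 38.1/17.62 = 2.162 m.
V = (1/n) R^(2/3) √S = (1/0.014) × 2.162^(2/3) × √0.0024 = 5.851 m/s. Hydraulic depth D_h = A/T = 38.1/7.62 = 5 m.
Froude number Fr = V/√(g·D_h) = 5.851/√(9.81×5) = 0.835, which is less than 1, so the flow is subcritical.

subcritical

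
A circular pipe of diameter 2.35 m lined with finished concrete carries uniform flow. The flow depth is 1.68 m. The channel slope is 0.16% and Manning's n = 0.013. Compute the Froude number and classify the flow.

subcritical

For a circular section of diameter D = 2.35 m at depth y = 1.68 m, the central angle is θ = 2 arccos(1 − 2y/D) = 4.03 rad. Then A = (D²/8)(θ − sin θ) = 3.318 m² and P = Dθ/2 = 4.735 m.
Hydraulic radius R = A/P = 3.318/4.735 = 0.7006 m.
V = (1/n) R^(2/3) √S = (1/0.013) × 0.7006^(2/3) × √0.0016 = 2.427 m/s. Hydraulic depth D_h = A/T = 3.318/2.122 = 1.564 m.
Froude number Fr = V/√(g·D_h) = 2.427/√(9.81×1.564) = 0.62, which is less than 1, so the flow is subcritical.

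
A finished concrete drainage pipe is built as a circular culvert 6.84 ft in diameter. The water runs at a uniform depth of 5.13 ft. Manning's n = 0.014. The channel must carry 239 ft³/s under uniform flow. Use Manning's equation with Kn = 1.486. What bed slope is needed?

For a circular section of diameter D = 6.84 ft at depth y = 5.13 ft, the central angle is θ = 2 arccos(1 − 2y/D) = 4.189 rad. Then A = (D²/8)(θ − sin θ) = 29.56 ft² and P = Dθ/2 = 14.33 ft.
Hydraulic radius R = A/P = 29.56/14.33 = 2.064 ft.
From Manning's equation, S = [nQ / (1.486 A R^(2/3))]² = [0.014 × 239 / (1.486 × 29.56 × 2.064^(2/3))]² = 0.00221.

S = 0.00221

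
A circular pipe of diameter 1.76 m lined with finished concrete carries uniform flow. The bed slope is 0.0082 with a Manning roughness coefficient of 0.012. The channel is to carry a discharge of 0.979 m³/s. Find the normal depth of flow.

Manning's equation rearranged: A R^(2/3) = nQ / (1·√S) = 0.012 × 0.979 / (√0.0082) = 0.1297.
At y = 0.272 m: A R^(2/3) = 0.07276 — short.
At y = 0.412 m: A R^(2/3) = 0.1691 — over.
At y = 0.361 m: A R^(2/3) = 0.1297 — matches.

y_n = 0.361 m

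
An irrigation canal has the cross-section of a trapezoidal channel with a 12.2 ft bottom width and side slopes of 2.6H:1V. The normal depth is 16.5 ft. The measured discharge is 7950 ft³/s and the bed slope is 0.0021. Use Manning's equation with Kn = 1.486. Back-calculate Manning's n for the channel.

With bottom width b = 12.2 ft and side slope z = 2.6: A = (b + zy)y = (12.2 + 2.6×16.5)×16.5 = 909.1 ft²; P = b + 2y√(1+z²) = 12.2 + 2×16.5×2.786 = 104.1 ft.
Hydraulic radius R = A/P = 909.1/104.1 = 8.731 ft.
Rearranging Manning's equation: n = (1.486/Q) A R^(2/3) S^(1/2) = (1.486/7950) × 909.1 × 8.731^(2/3) × √0.0021 = 0.033.

n = 0.033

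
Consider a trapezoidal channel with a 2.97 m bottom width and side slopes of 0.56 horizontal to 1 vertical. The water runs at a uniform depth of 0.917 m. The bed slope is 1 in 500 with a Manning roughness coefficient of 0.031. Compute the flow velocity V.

With bottom width b = 2.97 m and side slope z = 0.56: A = (b + zy)y = (2.97 + 0.56×0.917)×0.917 = 3.194 m²; P = b + 2y√(1+z²) = 2.97 + 2×0.917×1.146 = 5.072 m.
Hydraulic radius R = A/P = 3.194/5.072 = 0.6298 m.
From Manning's equation, V = (1/n) R^(2/3) S^(1/2) = (1/0.031) × 0.6298^(2/3) × 0.002^(1/2) = 1.06 m/s.

V = 1.06 m/s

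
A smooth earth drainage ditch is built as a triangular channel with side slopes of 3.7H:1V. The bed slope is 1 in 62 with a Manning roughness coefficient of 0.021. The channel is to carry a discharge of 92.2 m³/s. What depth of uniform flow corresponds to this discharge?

y_n = 2.04 m

Manning's equation rearranged: A R^(2/3) = nQ / (1·√S) = 0.021 × 92.2 / (√0.01613) = 15.25.
Try y = 2.51 m: A R^(2/3) = 26.49 — too large.
Try y = 2.04 m: A R^(2/3) = 15.24 — matches.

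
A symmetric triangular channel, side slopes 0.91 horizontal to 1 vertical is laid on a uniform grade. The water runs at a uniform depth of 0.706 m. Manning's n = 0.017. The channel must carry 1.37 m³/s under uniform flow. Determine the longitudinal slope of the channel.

For a triangular section with side slope z = 0.91: A = zy² = 0.91×0.706² = 0.4536 m²; P = 2y√(1+z²) = 2×0.706×1.352 = 1.909 m.
Hydraulic radius R = A/P = 0.4536/1.909 = 0.2376 m.
From Manning's equation, S = [nQ / (1 A R^(2/3))]² = [0.017 × 1.37 / (1 × 0.4536 × 0.2376^(2/3))]² = 0.0179.

S = 0.0179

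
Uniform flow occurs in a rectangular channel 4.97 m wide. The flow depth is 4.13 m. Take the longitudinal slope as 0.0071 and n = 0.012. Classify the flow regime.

Flow area A = b·y = 4.97 × 4.13 = 20.53 m². Wetted perimeter P = b + 2y = 4.97 + 2×4.13 = 13.23 m.
Hydraulic radius R = A/P = 20.53/13.23 = 1.551 m.
V = (1/n) R^(2/3) √S = (1/0.012) × 1.551^(2/3) × √0.0071 = 9.41 m/s. Hydraulic depth D_h = A/T = 20.53/4.97 = 4.13 m.
Froude number Fr = V/√(g·D_h) = 9.41/√(9.81×4.13) = 1.48, which is greater than 1, so the flow is supercritical.

supercritical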